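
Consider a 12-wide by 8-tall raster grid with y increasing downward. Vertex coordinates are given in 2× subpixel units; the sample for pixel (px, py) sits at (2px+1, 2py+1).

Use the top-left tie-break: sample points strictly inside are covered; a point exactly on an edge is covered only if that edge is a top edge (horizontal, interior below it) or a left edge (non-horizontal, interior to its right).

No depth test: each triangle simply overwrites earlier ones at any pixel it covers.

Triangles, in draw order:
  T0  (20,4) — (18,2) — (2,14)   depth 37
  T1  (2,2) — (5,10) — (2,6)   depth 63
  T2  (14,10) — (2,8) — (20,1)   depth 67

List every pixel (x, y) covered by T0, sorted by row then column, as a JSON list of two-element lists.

T0:
  2·area = 56  (B↔C swapped to make it positive)
  edge (20, 4)→(2, 14): d=(-18,10) right/bottom  bias=-1
  edge (2, 14)→(18, 2): d=(16,-12) top-left  bias=+0
  edge (18, 2)→(20, 4): d=(2,2) right/bottom  bias=-1
    (8,0)@(17, 1): e=[84,-28,0] → ·  [on edge]
    (8,1)@(17, 3): e=[48,4,4] → █
    (9,1)@(19, 3): e=[28,28,0] → ·  [on edge]
    (7,2)@(15, 5): e=[32,12,12] → █
    (9,2)@(19, 5): e=[-8,60,4] → ·
    (10,2)@(21, 5): e=[-28,84,0] → ·  [on edge]
    (6,3)@(13, 7): e=[16,20,20] → █
    (7,3)@(15, 7): e=[-4,44,16] → ·
    (8,3)@(17, 7): e=[-24,68,12] → ·
    (11,3)@(23, 7): e=[-84,140,0] → ·  [on edge]
    (4,4)@(9, 9): e=[20,4,32] → █
    (5,4)@(11, 9): e=[0,28,28] → ·  [on edge]
  covered (6 px):
    · · · · · · · · · · · ·
    · · · · · · · · █ · · ·
    · · · · · · · █ █ · · ·
    · · · · · · █ · · · · ·
    · · · · █ · · · · · · ·
    · · · █ · · · · · · · ·
    · · · · · · · · · · · ·
    · · · · · · · · · · · ·
T1:
  2·area = 12
  edge (2, 2)→(5, 10): d=(3,8) right/bottom  bias=-1
  edge (5, 10)→(2, 6): d=(-3,-4) top-left  bias=+0
  edge (2, 6)→(2, 2): d=(0,-4) top-left  bias=+0
    (1,2)@(3, 5): e=[1,7,4] → █
    (2,2)@(5, 5): e=[-15,15,12] → ·
    (1,3)@(3, 7): e=[7,1,4] → █
    (2,3)@(5, 7): e=[-9,9,12] → ·
    (1,4)@(3, 9): e=[13,-5,4] → ·
  covered (2 px):
    · · · · · · · · · · · ·
    · · · · · · · · · · · ·
    · █ · · · · · · · · · ·
    · █ · · · · · · · · · ·
    · · · · · · · · · · · ·
    · · · · · · · · · · · ·
    · · · · · · · · · · · ·
    · · · · · · · · · · · ·
T2:
  2·area = 120
  edge (14, 10)→(2, 8): d=(-12,-2) top-left  bias=+0
  edge (2, 8)→(20, 1): d=(18,-7) top-left  bias=+0
  edge (20, 1)→(14, 10): d=(-6,9) right/bottom  bias=-1
    (7,1)@(15, 3): e=[86,1,33] → █
    (8,1)@(17, 3): e=[90,15,15] → █
    (9,1)@(19, 3): e=[94,29,-3] → ·
    (5,2)@(11, 5): e=[54,9,57] → █
    (6,2)@(13, 5): e=[58,23,39] → █
    (9,2)@(19, 5): e=[70,65,-15] → ·
    (2,3)@(5, 7): e=[18,3,99] → █
    (3,3)@(7, 7): e=[22,17,81] → █
    (4,3)@(9, 7): e=[26,31,63] → █
    (8,3)@(17, 7): e=[42,87,-9] → ·
    (2,4)@(5, 9): e=[-6,39,87] → ·
    (3,4)@(7, 9): e=[-2,53,69] → ·
  covered (15 px):
    · · · · · · · · · · · ·
    · · · · · · · █ █ · · ·
    · · · · · █ █ █ █ · · ·
    · · █ █ █ █ █ █ · · · ·
    · · · · █ █ █ · · · · ·
    · · · · · · · · · · · ·
    · · · · · · · · · · · ·
    · · · · · · · · · · · ·

Final: [[8,1],[7,2],[8,2],[6,3],[4,4],[3,5]]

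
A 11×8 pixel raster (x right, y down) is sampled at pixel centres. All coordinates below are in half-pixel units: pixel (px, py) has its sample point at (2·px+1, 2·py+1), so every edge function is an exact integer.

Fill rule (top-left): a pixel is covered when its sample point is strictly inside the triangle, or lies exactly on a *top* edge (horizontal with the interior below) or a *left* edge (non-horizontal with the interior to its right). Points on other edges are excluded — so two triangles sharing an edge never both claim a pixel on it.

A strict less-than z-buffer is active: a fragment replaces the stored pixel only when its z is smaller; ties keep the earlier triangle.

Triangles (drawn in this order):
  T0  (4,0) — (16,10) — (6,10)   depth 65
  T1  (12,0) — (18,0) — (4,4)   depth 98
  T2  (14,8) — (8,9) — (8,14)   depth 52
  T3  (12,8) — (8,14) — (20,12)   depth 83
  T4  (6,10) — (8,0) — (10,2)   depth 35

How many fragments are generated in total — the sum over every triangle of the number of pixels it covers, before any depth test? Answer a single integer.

T0:
  2·area = 100
  edge (4, 0)→(16, 10): d=(12,10) right/bottom  bias=-1
  edge (16, 10)→(6, 10): d=(-10,0) right/bottom  bias=-1
  edge (6, 10)→(4, 0): d=(-2,-10) top-left  bias=+0
    (2,0)@(5, 1): e=[2,90,8] → #
    (3,0)@(7, 1): e=[-18,90,28] → ·
    (2,1)@(5, 3): e=[26,70,4] → #
    (3,1)@(7, 3): e=[6,70,24] → #
    (4,1)@(9, 3): e=[-14,70,44] → ·
    (2,2)@(5, 5): e=[50,50,0] → #  [on edge]
    (4,2)@(9, 5): e=[10,50,40] → #
    (5,2)@(11, 5): e=[-10,50,60] → ·
    (2,3)@(5, 7): e=[74,30,-4] → ·
    (3,3)@(7, 7): e=[54,30,16] → #
    (5,3)@(11, 7): e=[14,30,56] → #
    (6,3)@(13, 7): e=[-6,30,76] → ·
    (3,7)@(7, 15): e=[150,-50,0] → ·  [on edge]
  covered (13 px):
    · · # · · · · · · · ·
    · · # # · · · · · · ·
    · · # # # · · · · · ·
    · · · # # # · · · · ·
    · · · # # # # · · · ·
    · · · · · · · · · · ·
    · · · · · · · · · · ·
    · · · · · · · · · · ·
T1:
  2·area = 24
  edge (12, 0)→(18, 0): d=(6,0) top-left  bias=+0
  edge (18, 0)→(4, 4): d=(-14,4) right/bottom  bias=-1
  edge (4, 4)→(12, 0): d=(8,-4) top-left  bias=+0
    (5,0)@(11, 1): e=[6,14,4] → #
    (6,0)@(13, 1): e=[6,6,12] → #
    (7,0)@(15, 1): e=[6,-2,20] → ·
    (3,1)@(7, 3): e=[18,2,4] → #
    (4,1)@(9, 3): e=[18,-6,12] → ·
    (5,1)@(11, 3): e=[18,-14,20] → ·
    (6,1)@(13, 3): e=[18,-22,28] → ·
    (3,2)@(7, 5): e=[30,-26,20] → ·
  covered (3 px):
    · · · · · # # · · · ·
    · · · # · · · · · · ·
    · · · · · · · · · · ·
    · · · · · · · · · · ·
    · · · · · · · · · · ·
    · · · · · · · · · · ·
    · · · · · · · · · · ·
    · · · · · · · · · · ·
T2:
  2·area = 30  (B↔C swapped to make it positive)
  edge (14, 8)→(8, 14): d=(-6,6) right/bottom  bias=-1
  edge (8, 14)→(8, 9): d=(0,-5) top-left  bias=+0
  edge (8, 9)→(14, 8): d=(6,-1) top-left  bias=+0
    (10,0)@(21, 1): e=[0,65,-35] → ·  [on edge]
    (9,1)@(19, 3): e=[0,55,-25] → ·  [on edge]
    (8,2)@(17, 5): e=[0,45,-15] → ·  [on edge]
    (7,3)@(15, 7): e=[0,35,-5] → ·  [on edge]
    (4,4)@(9, 9): e=[24,5,1] → #
    (5,4)@(11, 9): e=[12,15,3] → #
    (6,4)@(13, 9): e=[0,25,5] → ·  [on edge]
    (4,5)@(9, 11): e=[12,5,13] → #
    (5,5)@(11, 11): e=[0,15,15] → ·  [on edge]
    (4,6)@(9, 13): e=[0,5,25] → ·  [on edge]
    (3,7)@(7, 15): e=[0,-5,35] → ·  [on edge]
  covered (3 px):
    · · · · · · · · · · ·
    · · · · · · · · · · ·
    · · · · · · · · · · ·
    · · · · · · · · · · ·
    · · · · # # · · · · ·
    · · · · # · · · · · ·
    · · · · · · · · · · ·
    · · · · · · · · · · ·
T3:
  2·area = 64  (B↔C swapped to make it positive)
  edge (12, 8)→(20, 12): d=(8,4) right/bottom  bias=-1
  edge (20, 12)→(8, 14): d=(-12,2) right/bottom  bias=-1
  edge (8, 14)→(12, 8): d=(4,-6) top-left  bias=+0
    (6,4)@(13, 9): e=[4,50,10] → #
    (7,4)@(15, 9): e=[-4,46,22] → ·
    (5,5)@(11, 11): e=[28,30,6] → #
    (7,5)@(15, 11): e=[12,22,30] → #
    (8,5)@(17, 11): e=[4,18,42] → #
    (9,5)@(19, 11): e=[-4,14,54] → ·
    (4,6)@(9, 13): e=[52,10,2] → #
    (7,6)@(15, 13): e=[28,-2,38] → ·
    (8,6)@(17, 13): e=[20,-6,50] → ·
    (4,7)@(9, 15): e=[68,-14,10] → ·
    (5,7)@(11, 15): e=[60,-18,22] → ·
    (6,7)@(13, 15): e=[52,-22,34] → ·
  covered (8 px):
    · · · · · · · · · · ·
    · · · · · · · · · · ·
    · · · · · · · · · · ·
    · · · · · · · · · · ·
    · · · · · · # · · · ·
    · · · · · # # # # · ·
    · · · · # # # · · · ·
    · · · · · · · · · · ·
T4:
  2·area = 24
  edge (6, 10)→(8, 0): d=(2,-10) top-left  bias=+0
  edge (8, 0)→(10, 2): d=(2,2) right/bottom  bias=-1
  edge (10, 2)→(6, 10): d=(-4,8) right/bottom  bias=-1
    (4,0)@(9, 1): e=[12,0,12] → ·  [on edge]
    (4,1)@(9, 3): e=[16,4,4] → #
    (5,1)@(11, 3): e=[36,0,-12] → ·  [on edge]
    (3,2)@(7, 5): e=[0,12,12] → #  [on edge]
    (4,2)@(9, 5): e=[20,8,-4] → ·
    (6,2)@(13, 5): e=[60,0,-36] → ·  [on edge]
    (3,3)@(7, 7): e=[4,16,4] → #
    (4,3)@(9, 7): e=[24,12,-12] → ·
    (7,3)@(15, 7): e=[84,0,-60] → ·  [on edge]
    (3,4)@(7, 9): e=[8,20,-4] → ·
    (8,4)@(17, 9): e=[108,0,-84] → ·  [on edge]
    (9,5)@(19, 11): e=[132,0,-108] → ·  [on edge]
    (10,6)@(21, 13): e=[156,0,-132] → ·  [on edge]
    (2,7)@(5, 15): e=[0,36,-12] → ·  [on edge]
  covered (3 px):
    · · · · · · · · · · ·
    · · · · # · · · · · ·
    · · · # · · · · · · ·
    · · · # · · · · · · ·
    · · · · · · · · · · ·
    · · · · · · · · · · ·
    · · · · · · · · · · ·
    · · · · · · · · · · ·

Result: 30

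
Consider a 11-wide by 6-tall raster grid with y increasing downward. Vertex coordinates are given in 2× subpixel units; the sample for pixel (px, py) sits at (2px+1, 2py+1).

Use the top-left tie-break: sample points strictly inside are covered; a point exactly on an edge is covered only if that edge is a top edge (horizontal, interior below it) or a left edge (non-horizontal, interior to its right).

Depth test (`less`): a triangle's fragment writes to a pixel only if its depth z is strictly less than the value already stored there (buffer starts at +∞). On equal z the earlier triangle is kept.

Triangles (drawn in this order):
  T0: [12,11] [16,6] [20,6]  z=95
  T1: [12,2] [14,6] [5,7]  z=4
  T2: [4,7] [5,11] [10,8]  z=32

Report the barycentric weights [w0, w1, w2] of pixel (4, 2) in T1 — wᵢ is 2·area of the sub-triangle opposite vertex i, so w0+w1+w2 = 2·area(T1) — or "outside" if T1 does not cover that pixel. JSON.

T0:
  2·area = 20
  edge (12, 11)→(16, 6): d=(4,-5) top-left  bias=+0
  edge (16, 6)→(20, 6): d=(4,0) top-left  bias=+0
  edge (20, 6)→(12, 11): d=(-8,5) right/bottom  bias=-1
    (8,3)@(17, 7): e=[9,4,7] → █
    (9,3)@(19, 7): e=[19,4,-3] → ·
    (7,4)@(15, 9): e=[7,12,1] → █
    (8,4)@(17, 9): e=[17,12,-9] → ·
    (7,5)@(15, 11): e=[15,20,-15] → ·
  covered (2 px):
    · · · · · · · · · · ·
    · · · · · · · · · · ·
    · · · · · · · · · · ·
    · · · · · · · · █ · ·
    · · · · · · · █ · · ·
    · · · · · · · · · · ·
T1:
  2·area = 38
  edge (12, 2)→(14, 6): d=(2,4) right/bottom  bias=-1
  edge (14, 6)→(5, 7): d=(-9,1) right/bottom  bias=-1
  edge (5, 7)→(12, 2): d=(7,-5) top-left  bias=+0
    (5,1)@(11, 3): e=[6,30,2] → █
    (6,1)@(13, 3): e=[-2,28,12] → ·
    (4,2)@(9, 5): e=[18,14,6] → █
    (6,2)@(13, 5): e=[2,10,26] → █
    (7,2)@(15, 5): e=[-6,8,36] → ·
    (2,3)@(5, 7): e=[38,0,0] → ·  [on edge]
    (4,3)@(9, 7): e=[22,-4,20] → ·
    (5,3)@(11, 7): e=[14,-6,30] → ·
    (6,3)@(13, 7): e=[6,-8,40] → ·
  covered (4 px):
    · · · · · · · · · · ·
    · · · · · █ · · · · ·
    · · · · █ █ █ · · · ·
    · · · · · · · · · · ·
    · · · · · · · · · · ·
    · · · · · · · · · · ·
T2:
  2·area = 23  (B↔C swapped to make it positive)
  edge (4, 7)→(10, 8): d=(6,1) right/bottom  bias=-1
  edge (10, 8)→(5, 11): d=(-5,3) right/bottom  bias=-1
  edge (5, 11)→(4, 7): d=(-1,-4) top-left  bias=+0
    (1,1)@(3, 3): e=[-23,46,0] → ·  [on edge]
    (7,2)@(15, 5): e=[-23,0,46] → ·  [on edge]
    (2,4)@(5, 9): e=[11,10,2] → █
    (3,4)@(7, 9): e=[9,4,10] → █
    (4,4)@(9, 9): e=[7,-2,18] → ·
    (2,5)@(5, 11): e=[23,0,0] → ·  [on edge]
    (3,5)@(7, 11): e=[21,-6,8] → ·
  covered (2 px):
    · · · · · · · · · · ·
    · · · · · · · · · · ·
    · · · · · · · · · · ·
    · · · · · · · · · · ·
    · · █ █ · · · · · · ·
    · · · · · · · · · · ·

Answer: [14,6,18]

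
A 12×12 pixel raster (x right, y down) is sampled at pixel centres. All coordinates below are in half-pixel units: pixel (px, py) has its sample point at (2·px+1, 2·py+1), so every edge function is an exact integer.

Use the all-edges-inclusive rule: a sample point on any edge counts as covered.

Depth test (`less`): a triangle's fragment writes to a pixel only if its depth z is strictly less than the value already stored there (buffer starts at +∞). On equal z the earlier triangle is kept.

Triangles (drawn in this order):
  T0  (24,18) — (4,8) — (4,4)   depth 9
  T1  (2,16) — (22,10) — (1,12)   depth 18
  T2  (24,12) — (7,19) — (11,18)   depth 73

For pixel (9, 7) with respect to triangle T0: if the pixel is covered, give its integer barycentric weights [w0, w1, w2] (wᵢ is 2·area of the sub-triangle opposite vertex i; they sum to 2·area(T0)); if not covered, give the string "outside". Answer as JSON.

T0:
  2·area = 80
  edge (24, 18)→(4, 8): d=(-20,-10) inclusive
  edge (4, 8)→(4, 4): d=(0,-4) inclusive
  edge (4, 4)→(24, 18): d=(20,14) inclusive
    (2,2)@(5, 5): e=[70,4,6] → █
    (3,2)@(7, 5): e=[90,12,-22] → ·
    (2,3)@(5, 7): e=[30,4,46] → █
    (3,3)@(7, 7): e=[50,12,18] → █
    (4,3)@(9, 7): e=[70,20,-10] → ·
    (2,4)@(5, 9): e=[-10,4,86] → ·
    (3,4)@(7, 9): e=[10,12,58] → █
    (4,4)@(9, 9): e=[30,20,30] → █
    (5,4)@(11, 9): e=[50,28,2] → █
    (6,4)@(13, 9): e=[70,36,-26] → ·
    (3,5)@(7, 11): e=[-30,12,98] → ·
    (4,5)@(9, 11): e=[-10,20,70] → ·
  covered (10 px):
    · · · · · · · · · · · ·
    · · · · · · · · · · · ·
    · · █ · · · · · · · · ·
    · · █ █ · · · · · · · ·
    · · · █ █ █ · · · · · ·
    · · · · · █ █ · · · · ·
    · · · · · · · █ · · · ·
    · · · · · · · · · █ · ·
    · · · · · · · · · · · ·
    · · · · · · · · · · · ·
    · · · · · · · · · · · ·
    · · · · · · · · · · · ·
T1:
  2·area = 86  (B↔C swapped to make it positive)
  edge (2, 16)→(1, 12): d=(-1,-4) inclusive
  edge (1, 12)→(22, 10): d=(21,-2) inclusive
  edge (22, 10)→(2, 16): d=(-20,6) inclusive
    (6,5)@(13, 11): e=[49,3,34] → █
    (7,5)@(15, 11): e=[57,7,22] → █
    (8,5)@(17, 11): e=[65,11,10] → █
    (9,5)@(19, 11): e=[73,15,-2] → ·
    (1,6)@(3, 13): e=[7,25,54] → █
    (2,6)@(5, 13): e=[15,29,42] → █
    (3,6)@(7, 13): e=[23,33,30] → █
    (4,6)@(9, 13): e=[31,37,18] → █
    (5,6)@(11, 13): e=[39,41,6] → █
    (6,6)@(13, 13): e=[47,45,-6] → ·
    (7,6)@(15, 13): e=[55,49,-18] → ·
    (8,6)@(17, 13): e=[63,53,-30] → ·
  covered (10 px):
    · · · · · · · · · · · ·
    · · · · · · · · · · · ·
    · · · · · · · · · · · ·
    · · · · · · · · · · · ·
    · · · · · · · · · · · ·
    · · · · · · █ █ █ · · ·
    · █ █ █ █ █ · · · · · ·
    · █ █ · · · · · · · · ·
    · · · · · · · · · · · ·
    · · · · · · · · · · · ·
    · · · · · · · · · · · ·
    · · · · · · · · · · · ·
T2:
  2·area = 11  (B↔C swapped to make it positive)
  edge (24, 12)→(11, 18): d=(-13,6) inclusive
  edge (11, 18)→(7, 19): d=(-4,1) inclusive
  edge (7, 19)→(24, 12): d=(17,-7) inclusive
    (8,7)@(17, 15): e=[3,6,2] → █
    (9,7)@(19, 15): e=[-9,4,16] → ·
    (11,7)@(23, 15): e=[-33,0,44] → ·  [on edge]
    (6,8)@(13, 17): e=[1,2,8] → █
    (7,8)@(15, 17): e=[-11,0,22] → ·  [on edge]
    (8,8)@(17, 17): e=[-23,-2,36] → ·
    (3,9)@(7, 19): e=[11,0,0] → █  [on edge]
    (4,9)@(9, 19): e=[-1,-2,14] → ·
    (6,9)@(13, 19): e=[-25,-6,42] → ·
    (3,10)@(7, 21): e=[-15,-8,34] → ·
  covered (3 px):
    · · · · · · · · · · · ·
    · · · · · · · · · · · ·
    · · · · · · · · · · · ·
    · · · · · · · · · · · ·
    · · · · · · · · · · · ·
    · · · · · · · · · · · ·
    · · · · · · · · · · · ·
    · · · · · · · · █ · · ·
    · · · · · · █ · · · · ·
    · · · █ · · · · · · · ·
    · · · · · · · · · · · ·
    · · · · · · · · · · · ·

Final: [60,10,10]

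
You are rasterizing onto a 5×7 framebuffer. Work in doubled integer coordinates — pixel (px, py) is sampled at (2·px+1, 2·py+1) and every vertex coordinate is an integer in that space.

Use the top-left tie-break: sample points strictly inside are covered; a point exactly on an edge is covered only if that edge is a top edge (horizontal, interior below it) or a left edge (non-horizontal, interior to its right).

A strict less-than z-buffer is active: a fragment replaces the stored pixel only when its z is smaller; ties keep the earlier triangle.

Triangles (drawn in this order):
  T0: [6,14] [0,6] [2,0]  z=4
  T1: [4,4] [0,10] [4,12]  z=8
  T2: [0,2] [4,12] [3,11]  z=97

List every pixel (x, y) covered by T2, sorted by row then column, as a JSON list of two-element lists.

T0:
  2·area = 52
  edge (6, 14)→(0, 6): d=(-6,-8) top-left  bias=+0
  edge (0, 6)→(2, 0): d=(2,-6) top-left  bias=+0
  edge (2, 0)→(6, 14): d=(4,14) right/bottom  bias=-1
    (0,1)@(1, 3): e=[26,0,26] → █  [on edge]
    (1,1)@(3, 3): e=[42,12,-2] → ·
    (0,2)@(1, 5): e=[14,4,34] → █
    (1,2)@(3, 5): e=[30,16,6] → █
    (2,2)@(5, 5): e=[46,28,-22] → ·
    (0,3)@(1, 7): e=[2,8,42] → █
    (2,3)@(5, 7): e=[34,32,-14] → ·
    (0,4)@(1, 9): e=[-10,12,50] → ·
    (1,4)@(3, 9): e=[6,24,22] → █
    (2,4)@(5, 9): e=[22,36,-6] → ·
    (1,5)@(3, 11): e=[-6,28,30] → ·
    (2,5)@(5, 11): e=[10,40,2] → █
  covered (7 px):
    · · · · ·
    █ · · · ·
    █ █ · · ·
    █ █ · · ·
    · █ · · ·
    · · █ · ·
    · · · · ·
T1:
  2·area = 32  (B↔C swapped to make it positive)
  edge (4, 4)→(4, 12): d=(0,8) right/bottom  bias=-1
  edge (4, 12)→(0, 10): d=(-4,-2) top-left  bias=+0
  edge (0, 10)→(4, 4): d=(4,-6) top-left  bias=+0
    (1,3)@(3, 7): e=[8,18,6] → █
    (2,3)@(5, 7): e=[-8,22,18] → ·
    (0,4)@(1, 9): e=[24,6,2] → █
    (2,4)@(5, 9): e=[-8,14,26] → ·
    (0,5)@(1, 11): e=[24,-2,10] → ·
    (1,5)@(3, 11): e=[8,2,22] → █
    (2,5)@(5, 11): e=[-8,6,34] → ·
    (1,6)@(3, 13): e=[8,-6,30] → ·
  covered (4 px):
    · · · · ·
    · · · · ·
    · · · · ·
    · █ · · ·
    █ █ · · ·
    · █ · · ·
    · · · · ·
T2:
  2·area = 6
  edge (0, 2)→(4, 12): d=(4,10) right/bottom  bias=-1
  edge (4, 12)→(3, 11): d=(-1,-1) top-left  bias=+0
  edge (3, 11)→(0, 2): d=(-3,-9) top-left  bias=+0
    (0,2)@(1, 5): e=[2,4,0] → █  [on edge]
    (1,2)@(3, 5): e=[-18,6,18] → ·
    (0,3)@(1, 7): e=[10,2,-6] → ·
    (0,4)@(1, 9): e=[18,0,-12] → ·  [on edge]
    (1,5)@(3, 11): e=[6,0,0] → █  [on edge]
    (2,5)@(5, 11): e=[-14,2,18] → ·
    (1,6)@(3, 13): e=[14,-2,-6] → ·
    (2,6)@(5, 13): e=[-6,0,12] → ·  [on edge]
  covered (2 px):
    · · · · ·
    · · · · ·
    █ · · · ·
    · · · · ·
    · · · · ·
    · █ · · ·
    · · · · ·

Answer: [[0,2],[1,5]]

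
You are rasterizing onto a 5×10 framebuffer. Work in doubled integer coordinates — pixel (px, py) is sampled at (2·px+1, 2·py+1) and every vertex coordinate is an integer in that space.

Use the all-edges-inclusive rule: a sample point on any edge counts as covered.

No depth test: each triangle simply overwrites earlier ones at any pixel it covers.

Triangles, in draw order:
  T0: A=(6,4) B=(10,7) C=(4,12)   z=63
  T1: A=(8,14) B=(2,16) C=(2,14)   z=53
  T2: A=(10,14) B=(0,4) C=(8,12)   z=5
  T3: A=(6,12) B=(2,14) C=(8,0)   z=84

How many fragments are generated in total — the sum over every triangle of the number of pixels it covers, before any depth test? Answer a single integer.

T0:
  2·area = 38
  edge (6, 4)→(10, 7): d=(4,3) inclusive
  edge (10, 7)→(4, 12): d=(-6,5) inclusive
  edge (4, 12)→(6, 4): d=(2,-8) inclusive
    (3,2)@(7, 5): e=[1,27,10] → X
    (4,2)@(9, 5): e=[-5,17,26] → .
    (3,3)@(7, 7): e=[9,15,14] → X
    (4,3)@(9, 7): e=[3,5,30] → X
    (2,4)@(5, 9): e=[23,13,2] → X
    (4,4)@(9, 9): e=[11,-7,34] → .
    (2,5)@(5, 11): e=[31,1,6] → X
    (3,5)@(7, 11): e=[25,-9,22] → .
    (2,6)@(5, 13): e=[39,-11,10] → .
  covered (6 px):
    . . . . .
    . . . . .
    . . . X .
    . . . X X
    . . X X .
    . . X . .
    . . . . .
    . . . . .
    . . . . .
    . . . . .
T1:
  2·area = 12
  edge (8, 14)→(2, 16): d=(-6,2) inclusive
  edge (2, 16)→(2, 14): d=(0,-2) inclusive
  edge (2, 14)→(8, 14): d=(6,0) inclusive
    (1,7)@(3, 15): e=[4,2,6] → X
    (2,7)@(5, 15): e=[0,6,6] → X  [on edge]
    (3,7)@(7, 15): e=[-4,10,6] → .
    (1,8)@(3, 17): e=[-8,2,18] → .
    (2,8)@(5, 17): e=[-12,6,18] → .
  covered (2 px):
    . . . . .
    . . . . .
    . . . . .
    . . . . .
    . . . . .
    . . . . .
    . . . . .
    . X X . .
    . . . . .
    . . . . .
T2:
  degenerate (2·area = 0) — covers nothing
T3:
  2·area = 44
  edge (6, 12)→(2, 14): d=(-4,2) inclusive
  edge (2, 14)→(8, 0): d=(6,-14) inclusive
  edge (8, 0)→(6, 12): d=(-2,12) inclusive
    (3,1)@(7, 3): e=[34,4,6] → X
    (4,1)@(9, 3): e=[30,32,-18] → .
    (3,2)@(7, 5): e=[26,16,2] → X
    (4,2)@(9, 5): e=[22,44,-22] → .
    (2,3)@(5, 7): e=[22,0,22] → X  [on edge]
    (3,3)@(7, 7): e=[18,28,-2] → .
    (2,4)@(5, 9): e=[14,12,18] → X
    (3,4)@(7, 9): e=[10,40,-6] → .
    (2,5)@(5, 11): e=[6,24,14] → X
    (3,5)@(7, 11): e=[2,52,-10] → .
    (1,6)@(3, 13): e=[2,8,34] → X
    (2,6)@(5, 13): e=[-2,36,10] → .
  covered (6 px):
    . . . . .
    . . . X .
    . . . X .
    . . X . .
    . . X . .
    . . X . .
    . X . . .
    . . . . .
    . . . . .
    . . . . .

Result: 14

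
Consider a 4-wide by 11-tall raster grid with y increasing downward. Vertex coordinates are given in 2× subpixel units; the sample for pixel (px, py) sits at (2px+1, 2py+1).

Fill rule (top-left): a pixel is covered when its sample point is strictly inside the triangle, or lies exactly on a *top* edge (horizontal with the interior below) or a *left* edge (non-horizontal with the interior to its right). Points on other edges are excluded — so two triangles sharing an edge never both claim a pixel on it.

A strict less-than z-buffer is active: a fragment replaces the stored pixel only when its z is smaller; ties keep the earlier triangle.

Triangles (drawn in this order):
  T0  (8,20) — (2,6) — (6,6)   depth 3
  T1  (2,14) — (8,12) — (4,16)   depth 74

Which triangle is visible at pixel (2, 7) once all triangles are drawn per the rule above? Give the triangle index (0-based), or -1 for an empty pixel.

T0:
  2·area = 56
  edge (8, 20)→(2, 6): d=(-6,-14) top-left  bias=+0
  edge (2, 6)→(6, 6): d=(4,0) top-left  bias=+0
  edge (6, 6)→(8, 20): d=(2,14) right/bottom  bias=-1
    (1,3)@(3, 7): e=[8,4,44] → █
    (2,3)@(5, 7): e=[36,4,16] → █
    (3,3)@(7, 7): e=[64,4,-12] → ·
    (1,4)@(3, 9): e=[-4,12,48] → ·
    (2,4)@(5, 9): e=[24,12,20] → █
    (3,4)@(7, 9): e=[52,12,-8] → ·
    (2,5)@(5, 11): e=[12,20,24] → █
    (3,5)@(7, 11): e=[40,20,-4] → ·
    (2,6)@(5, 13): e=[0,28,28] → █  [on edge]
    (3,6)@(7, 13): e=[28,28,0] → ·  [on edge]
    (2,7)@(5, 15): e=[-12,36,32] → ·
    (3,7)@(7, 15): e=[16,36,4] → █
  covered (7 px):
    · · · ·
    · · · ·
    · · · ·
    · █ █ ·
    · · █ ·
    · · █ ·
    · · █ ·
    · · · █
    · · · █
    · · · ·
    · · · ·
T1:
  2·area = 16
  edge (2, 14)→(8, 12): d=(6,-2) top-left  bias=+0
  edge (8, 12)→(4, 16): d=(-4,4) right/bottom  bias=-1
  edge (4, 16)→(2, 14): d=(-2,-2) top-left  bias=+0
    (0,6)@(1, 13): e=[-8,24,0] → ·  [on edge]
    (2,6)@(5, 13): e=[0,8,8] → █  [on edge]
    (3,6)@(7, 13): e=[4,0,12] → ·  [on edge]
    (1,7)@(3, 15): e=[8,8,0] → █  [on edge]
    (2,7)@(5, 15): e=[12,0,4] → ·  [on edge]
    (1,8)@(3, 17): e=[20,0,-4] → ·  [on edge]
    (2,8)@(5, 17): e=[24,-8,0] → ·  [on edge]
    (0,9)@(1, 19): e=[28,0,-12] → ·  [on edge]
    (3,9)@(7, 19): e=[40,-24,0] → ·  [on edge]
  covered (2 px):
    · · · ·
    · · · ·
    · · · ·
    · · · ·
    · · · ·
    · · · ·
    · · █ ·
    · █ · ·
    · · · ·
    · · · ·
    · · · ·

Z-buffer (winner per pixel, '.' = empty):
  . . . .
  . . . .
  . . . .
  . 0 0 .
  . . 0 .
  . . 0 .
  . . 0 .
  . 1 . 0
  . . . 0
  . . . .
  . . . .

Result: -1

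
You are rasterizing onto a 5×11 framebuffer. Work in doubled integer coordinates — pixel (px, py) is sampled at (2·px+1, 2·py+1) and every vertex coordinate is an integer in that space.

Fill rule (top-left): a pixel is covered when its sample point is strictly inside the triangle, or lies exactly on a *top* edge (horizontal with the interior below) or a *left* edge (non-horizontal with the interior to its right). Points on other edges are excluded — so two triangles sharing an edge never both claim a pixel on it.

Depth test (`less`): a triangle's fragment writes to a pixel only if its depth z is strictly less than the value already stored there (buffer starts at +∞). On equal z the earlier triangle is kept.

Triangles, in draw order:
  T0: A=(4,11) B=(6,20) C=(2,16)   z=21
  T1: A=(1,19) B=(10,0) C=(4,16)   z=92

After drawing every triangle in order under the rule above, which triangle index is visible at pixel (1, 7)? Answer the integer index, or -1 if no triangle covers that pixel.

T0:
  2·area = 28
  edge (4, 11)→(6, 20): d=(2,9) right/bottom  bias=-1
  edge (6, 20)→(2, 16): d=(-4,-4) top-left  bias=+0
  edge (2, 16)→(4, 11): d=(2,-5) top-left  bias=+0
    (0,7)@(1, 15): e=[35,0,-7] → ·  [on edge]
    (1,7)@(3, 15): e=[17,8,3] → █
    (2,7)@(5, 15): e=[-1,16,13] → ·
    (1,8)@(3, 17): e=[21,0,7] → █  [on edge]
    (2,8)@(5, 17): e=[3,8,17] → █
    (3,8)@(7, 17): e=[-15,16,27] → ·
    (1,9)@(3, 19): e=[25,-8,11] → ·
    (2,9)@(5, 19): e=[7,0,21] → █  [on edge]
    (3,9)@(7, 19): e=[-11,8,31] → ·
    (2,10)@(5, 21): e=[11,-8,25] → ·
    (3,10)@(7, 21): e=[-7,0,35] → ·  [on edge]
  covered (4 px):
    · · · · ·
    · · · · ·
    · · · · ·
    · · · · ·
    · · · · ·
    · · · · ·
    · · · · ·
    · █ · · ·
    · █ █ · ·
    · · █ · ·
    · · · · ·
T1:
  2·area = 30
  edge (1, 19)→(10, 0): d=(9,-19) top-left  bias=+0
  edge (10, 0)→(4, 16): d=(-6,16) right/bottom  bias=-1
  edge (4, 16)→(1, 19): d=(-3,3) right/bottom  bias=-1
    (3,3)@(7, 7): e=[6,6,18] → █
    (4,3)@(9, 7): e=[44,-26,12] → ·
    (3,4)@(7, 9): e=[24,-6,12] → ·
    (2,5)@(5, 11): e=[4,14,12] → █
    (3,5)@(7, 11): e=[42,-18,6] → ·
    (4,5)@(9, 11): e=[80,-50,0] → ·  [on edge]
    (2,6)@(5, 13): e=[22,2,6] → █
    (3,6)@(7, 13): e=[60,-30,0] → ·  [on edge]
    (1,7)@(3, 15): e=[2,22,6] → █
    (2,7)@(5, 15): e=[40,-10,0] → ·  [on edge]
    (1,8)@(3, 17): e=[20,10,0] → ·  [on edge]
    (0,9)@(1, 19): e=[0,30,0] → ·  [on edge]
  covered (4 px):
    · · · · ·
    · · · · ·
    · · · · ·
    · · · █ ·
    · · · · ·
    · · █ · ·
    · · █ · ·
    · █ · · ·
    · · · · ·
    · · · · ·
    · · · · ·

Z-buffer (winner per pixel, '.' = empty):
  . . . . .
  . . . . .
  . . . . .
  . . . 1 .
  . . . . .
  . . 1 . .
  . . 1 . .
  . 0 . . .
  . 0 0 . .
  . . 0 . .
  . . . . .

Final: 0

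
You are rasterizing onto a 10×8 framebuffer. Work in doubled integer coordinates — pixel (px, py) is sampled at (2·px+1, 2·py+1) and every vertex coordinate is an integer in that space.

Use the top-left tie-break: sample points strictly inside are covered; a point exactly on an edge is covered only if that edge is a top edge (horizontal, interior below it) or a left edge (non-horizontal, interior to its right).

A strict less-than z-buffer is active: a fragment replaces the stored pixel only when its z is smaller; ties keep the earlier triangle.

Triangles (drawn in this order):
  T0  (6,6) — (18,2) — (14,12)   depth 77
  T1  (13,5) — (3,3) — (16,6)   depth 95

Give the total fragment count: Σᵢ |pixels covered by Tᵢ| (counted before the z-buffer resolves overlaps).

T0:
  2·area = 104
  edge (6, 6)→(18, 2): d=(12,-4) top-left  bias=+0
  edge (18, 2)→(14, 12): d=(-4,10) right/bottom  bias=-1
  edge (14, 12)→(6, 6): d=(-8,-6) top-left  bias=+0
    (7,1)@(15, 3): e=[0,26,78] → █  [on edge]
    (8,1)@(17, 3): e=[8,6,90] → █
    (9,1)@(19, 3): e=[16,-14,102] → ·
    (4,2)@(9, 5): e=[0,78,26] → █  [on edge]
    (5,2)@(11, 5): e=[8,58,38] → █
    (6,2)@(13, 5): e=[16,38,50] → █
    (8,2)@(17, 5): e=[32,-2,74] → ·
    (1,3)@(3, 7): e=[0,130,-26] → ·  [on edge]
    (4,3)@(9, 7): e=[24,70,10] → █
    (8,3)@(17, 7): e=[56,-10,58] → ·
    (4,4)@(9, 9): e=[48,62,-6] → ·
    (5,4)@(11, 9): e=[56,42,6] → █
  covered (14 px):
    · · · · · · · · · ·
    · · · · · · · █ █ ·
    · · · · █ █ █ █ · ·
    · · · · █ █ █ █ · ·
    · · · · · █ █ █ · ·
    · · · · · · █ · · ·
    · · · · · · · · · ·
    · · · · · · · · · ·
T1:
  2·area = 4  (B↔C swapped to make it positive)
  edge (13, 5)→(16, 6): d=(3,1) right/bottom  bias=-1
  edge (16, 6)→(3, 3): d=(-13,-3) top-left  bias=+0
  edge (3, 3)→(13, 5): d=(10,2) right/bottom  bias=-1
    (0,0)@(1, 1): e=[0,20,-16] → ·  [on edge]
    (1,1)@(3, 3): e=[4,0,0] → ·  [on edge]
    (3,1)@(7, 3): e=[0,12,-8] → ·  [on edge]
    (6,2)@(13, 5): e=[0,4,0] → ·  [on edge]
    (9,3)@(19, 7): e=[0,-4,8] → ·  [on edge]
  covered (0 px):
    · · · · · · · · · ·
    · · · · · · · · · ·
    · · · · · · · · · ·
    · · · · · · · · · ·
    · · · · · · · · · ·
    · · · · · · · · · ·
    · · · · · · · · · ·
    · · · · · · · · · ·

Final: 14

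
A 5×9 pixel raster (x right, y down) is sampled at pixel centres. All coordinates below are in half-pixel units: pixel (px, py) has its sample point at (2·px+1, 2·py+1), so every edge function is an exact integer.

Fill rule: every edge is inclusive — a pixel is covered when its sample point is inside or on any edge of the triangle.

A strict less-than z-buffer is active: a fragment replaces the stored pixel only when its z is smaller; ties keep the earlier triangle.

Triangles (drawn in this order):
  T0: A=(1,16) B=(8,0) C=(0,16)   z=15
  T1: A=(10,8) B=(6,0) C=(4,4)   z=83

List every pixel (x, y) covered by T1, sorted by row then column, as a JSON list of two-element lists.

T0:
  2·area = 16  (B↔C swapped to make it positive)
  edge (1, 16)→(0, 16): d=(-1,0) inclusive
  edge (0, 16)→(8, 0): d=(8,-16) inclusive
  edge (8, 0)→(1, 16): d=(-7,16) inclusive
    (1,5)@(3, 11): e=[5,8,3] → #
    (2,5)@(5, 11): e=[5,40,-29] → ·
    (1,6)@(3, 13): e=[3,24,-11] → ·
    (0,7)@(1, 15): e=[1,8,7] → #
    (1,7)@(3, 15): e=[1,40,-25] → ·
    (0,8)@(1, 17): e=[-1,24,-7] → ·
  covered (2 px):
    · · · · ·
    · · · · ·
    · · · · ·
    · · · · ·
    · · · · ·
    · # · · ·
    · · · · ·
    # · · · ·
    · · · · ·
T1:
  2·area = 32  (B↔C swapped to make it positive)
  edge (10, 8)→(4, 4): d=(-6,-4) inclusive
  edge (4, 4)→(6, 0): d=(2,-4) inclusive
  edge (6, 0)→(10, 8): d=(4,8) inclusive
    (2,1)@(5, 3): e=[10,2,20] → #
    (3,1)@(7, 3): e=[18,10,4] → #
    (4,1)@(9, 3): e=[26,18,-12] → ·
    (2,2)@(5, 5): e=[-2,6,28] → ·
    (3,2)@(7, 5): e=[6,14,12] → #
    (4,2)@(9, 5): e=[14,22,-4] → ·
    (3,3)@(7, 7): e=[-6,18,20] → ·
    (4,3)@(9, 7): e=[2,26,4] → #
    (4,4)@(9, 9): e=[-10,30,12] → ·
  covered (4 px):
    · · · · ·
    · · # # ·
    · · · # ·
    · · · · #
    · · · · ·
    · · · · ·
    · · · · ·
    · · · · ·
    · · · · ·

Result: [[2,1],[3,1],[3,2],[4,3]]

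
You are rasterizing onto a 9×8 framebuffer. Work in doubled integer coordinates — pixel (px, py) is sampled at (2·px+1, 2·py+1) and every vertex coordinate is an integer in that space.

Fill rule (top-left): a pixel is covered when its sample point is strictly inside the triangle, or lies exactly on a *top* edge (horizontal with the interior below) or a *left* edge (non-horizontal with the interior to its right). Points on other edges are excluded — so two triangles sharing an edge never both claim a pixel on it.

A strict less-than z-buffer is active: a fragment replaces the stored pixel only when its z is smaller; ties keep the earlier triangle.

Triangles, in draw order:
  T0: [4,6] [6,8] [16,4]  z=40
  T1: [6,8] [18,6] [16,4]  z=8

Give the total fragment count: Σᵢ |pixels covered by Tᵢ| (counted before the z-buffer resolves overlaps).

T0:
  2·area = 28  (B↔C swapped to make it positive)
  edge (4, 6)→(16, 4): d=(12,-2) top-left  bias=+0
  edge (16, 4)→(6, 8): d=(-10,4) right/bottom  bias=-1
  edge (6, 8)→(4, 6): d=(-2,-2) top-left  bias=+0
    (0,1)@(1, 3): e=[-42,70,0] → ·  [on edge]
    (1,2)@(3, 5): e=[-14,42,0] → ·  [on edge]
    (5,2)@(11, 5): e=[2,10,16] → █
    (6,2)@(13, 5): e=[6,2,20] → █
    (7,2)@(15, 5): e=[10,-6,24] → ·
    (2,3)@(5, 7): e=[14,14,0] → █  [on edge]
    (3,3)@(7, 7): e=[18,6,4] → █
    (4,3)@(9, 7): e=[22,-2,8] → ·
    (5,3)@(11, 7): e=[26,-10,12] → ·
    (6,3)@(13, 7): e=[30,-18,16] → ·
    (2,4)@(5, 9): e=[38,-6,-4] → ·
    (3,4)@(7, 9): e=[42,-14,0] → ·  [on edge]
    (4,5)@(9, 11): e=[70,-42,0] → ·  [on edge]
    (5,6)@(11, 13): e=[98,-70,0] → ·  [on edge]
    (6,7)@(13, 15): e=[126,-98,0] → ·  [on edge]
  covered (4 px):
    · · · · · · · · ·
    · · · · · · · · ·
    · · · · · █ █ · ·
    · · █ █ · · · · ·
    · · · · · · · · ·
    · · · · · · · · ·
    · · · · · · · · ·
    · · · · · · · · ·
T1:
  2·area = 28  (B↔C swapped to make it positive)
  edge (6, 8)→(16, 4): d=(10,-4) top-left  bias=+0
  edge (16, 4)→(18, 6): d=(2,2) right/bottom  bias=-1
  edge (18, 6)→(6, 8): d=(-12,2) right/bottom  bias=-1
    (6,0)@(13, 1): e=[-42,0,70] → ·  [on edge]
    (7,1)@(15, 3): e=[-14,0,42] → ·  [on edge]
    (7,2)@(15, 5): e=[6,4,18] → █
    (8,2)@(17, 5): e=[14,0,14] → ·  [on edge]
    (4,3)@(9, 7): e=[2,20,6] → █
    (5,3)@(11, 7): e=[10,16,2] → █
    (6,3)@(13, 7): e=[18,12,-2] → ·
    (7,3)@(15, 7): e=[26,8,-6] → ·
    (4,4)@(9, 9): e=[22,24,-18] → ·
    (5,4)@(11, 9): e=[30,20,-22] → ·
  covered (3 px):
    · · · · · · · · ·
    · · · · · · · · ·
    · · · · · · · █ ·
    · · · · █ █ · · ·
    · · · · · · · · ·
    · · · · · · · · ·
    · · · · · · · · ·
    · · · · · · · · ·

Result: 7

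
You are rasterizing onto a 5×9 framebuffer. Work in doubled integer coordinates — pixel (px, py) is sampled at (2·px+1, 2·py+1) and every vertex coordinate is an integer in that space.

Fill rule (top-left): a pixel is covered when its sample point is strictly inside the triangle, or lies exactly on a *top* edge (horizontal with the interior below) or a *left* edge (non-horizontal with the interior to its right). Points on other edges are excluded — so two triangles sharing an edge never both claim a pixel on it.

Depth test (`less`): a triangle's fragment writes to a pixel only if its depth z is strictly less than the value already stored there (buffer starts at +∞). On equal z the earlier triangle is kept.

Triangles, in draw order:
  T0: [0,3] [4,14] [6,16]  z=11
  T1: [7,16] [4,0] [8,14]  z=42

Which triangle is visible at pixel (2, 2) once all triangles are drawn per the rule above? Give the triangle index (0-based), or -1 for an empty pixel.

T0:
  2·area = 14  (B↔C swapped to make it positive)
  edge (0, 3)→(6, 16): d=(6,13) right/bottom  bias=-1
  edge (6, 16)→(4, 14): d=(-2,-2) top-left  bias=+0
  edge (4, 14)→(0, 3): d=(-4,-11) top-left  bias=+0
    (0,5)@(1, 11): e=[35,0,-21] → .  [on edge]
    (1,5)@(3, 11): e=[9,4,1] → X
    (2,5)@(5, 11): e=[-17,8,23] → .
    (1,6)@(3, 13): e=[21,0,-7] → .  [on edge]
    (2,7)@(5, 15): e=[7,0,7] → X  [on edge]
    (3,7)@(7, 15): e=[-19,4,29] → .
    (2,8)@(5, 17): e=[19,-4,-1] → .
    (3,8)@(7, 17): e=[-7,0,21] → .  [on edge]
  covered (2 px):
    . . . . .
    . . . . .
    . . . . .
    . . . . .
    . . . . .
    . X . . .
    . . . . .
    . . X . .
    . . . . .
T1:
  2·area = 22
  edge (7, 16)→(4, 0): d=(-3,-16) top-left  bias=+0
  edge (4, 0)→(8, 14): d=(4,14) right/bottom  bias=-1
  edge (8, 14)→(7, 16): d=(-1,2) right/bottom  bias=-1
    (2,2)@(5, 5): e=[1,6,15] → X
    (3,2)@(7, 5): e=[33,-22,11] → .
    (2,3)@(5, 7): e=[-5,14,13] → .
    (3,5)@(7, 11): e=[15,2,5] → X
    (4,5)@(9, 11): e=[47,-26,1] → .
    (3,6)@(7, 13): e=[9,10,3] → X
    (4,6)@(9, 13): e=[41,-18,-1] → .
    (3,7)@(7, 15): e=[3,18,1] → X
    (4,7)@(9, 15): e=[35,-10,-3] → .
    (3,8)@(7, 17): e=[-3,26,-1] → .
  covered (4 px):
    . . . . .
    . . . . .
    . . X . .
    . . . . .
    . . . . .
    . . . X .
    . . . X .
    . . . X .
    . . . . .

Z-buffer (winner per pixel, '.' = empty):
  . . . . .
  . . . . .
  . . 1 . .
  . . . . .
  . . . . .
  . 0 . 1 .
  . . . 1 .
  . . 0 1 .
  . . . . .

Final: 1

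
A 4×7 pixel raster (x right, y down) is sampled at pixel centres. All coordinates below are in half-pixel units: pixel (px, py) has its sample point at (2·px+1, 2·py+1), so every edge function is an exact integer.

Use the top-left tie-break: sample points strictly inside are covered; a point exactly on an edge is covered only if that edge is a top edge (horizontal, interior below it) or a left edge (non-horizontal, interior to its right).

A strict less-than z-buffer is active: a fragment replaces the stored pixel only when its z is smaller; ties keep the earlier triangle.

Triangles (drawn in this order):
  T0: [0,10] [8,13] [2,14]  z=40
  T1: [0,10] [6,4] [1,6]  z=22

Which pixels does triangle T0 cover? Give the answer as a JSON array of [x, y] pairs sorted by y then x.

T0:
  2·area = 26
  edge (0, 10)→(8, 13): d=(8,3) right/bottom  bias=-1
  edge (8, 13)→(2, 14): d=(-6,1) right/bottom  bias=-1
  edge (2, 14)→(0, 10): d=(-2,-4) top-left  bias=+0
    (0,5)@(1, 11): e=[5,19,2] → X
    (1,5)@(3, 11): e=[-1,17,10] → .
    (0,6)@(1, 13): e=[21,7,-2] → .
    (1,6)@(3, 13): e=[15,5,6] → X
    (2,6)@(5, 13): e=[9,3,14] → X
    (3,6)@(7, 13): e=[3,1,22] → X
  covered (4 px):
    . . . .
    . . . .
    . . . .
    . . . .
    . . . .
    X . . .
    . X X X
T1:
  2·area = 18  (B↔C swapped to make it positive)
  edge (0, 10)→(1, 6): d=(1,-4) top-left  bias=+0
  edge (1, 6)→(6, 4): d=(5,-2) top-left  bias=+0
  edge (6, 4)→(0, 10): d=(-6,6) right/bottom  bias=-1
    (3,1)@(7, 3): e=[21,-3,0] → .  [on edge]
    (2,2)@(5, 5): e=[15,3,0] → .  [on edge]
    (0,3)@(1, 7): e=[1,5,12] → X
    (1,3)@(3, 7): e=[9,9,0] → .  [on edge]
    (0,4)@(1, 9): e=[3,15,0] → .  [on edge]
  covered (1 px):
    . . . .
    . . . .
    . . . .
    X . . .
    . . . .
    . . . .
    . . . .

Final: [[0,5],[1,6],[2,6],[3,6]]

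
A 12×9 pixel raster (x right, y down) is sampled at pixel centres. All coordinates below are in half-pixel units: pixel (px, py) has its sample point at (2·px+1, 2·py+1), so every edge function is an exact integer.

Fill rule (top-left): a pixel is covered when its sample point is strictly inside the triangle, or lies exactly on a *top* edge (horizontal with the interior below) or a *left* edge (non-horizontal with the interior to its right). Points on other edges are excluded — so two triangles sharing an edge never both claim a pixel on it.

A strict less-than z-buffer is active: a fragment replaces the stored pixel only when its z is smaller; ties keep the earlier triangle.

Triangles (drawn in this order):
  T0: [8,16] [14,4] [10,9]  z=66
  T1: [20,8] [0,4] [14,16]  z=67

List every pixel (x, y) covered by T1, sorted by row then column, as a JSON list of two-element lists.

T0:
  2·area = 18  (B↔C swapped to make it positive)
  edge (8, 16)→(10, 9): d=(2,-7) top-left  bias=+0
  edge (10, 9)→(14, 4): d=(4,-5) top-left  bias=+0
  edge (14, 4)→(8, 16): d=(-6,12) right/bottom  bias=-1
    (5,4)@(11, 9): e=[7,5,6] → █
    (6,4)@(13, 9): e=[21,15,-18] → ·
    (5,5)@(11, 11): e=[11,13,-6] → ·
    (4,6)@(9, 13): e=[1,11,6] → █
    (5,6)@(11, 13): e=[15,21,-18] → ·
    (4,7)@(9, 15): e=[5,19,-6] → ·
  covered (2 px):
    · · · · · · · · · · · ·
    · · · · · · · · · · · ·
    · · · · · · · · · · · ·
    · · · · · · · · · · · ·
    · · · · · █ · · · · · ·
    · · · · · · · · · · · ·
    · · · · █ · · · · · · ·
    · · · · · · · · · · · ·
    · · · · · · · · · · · ·
T1:
  2·area = 184  (B↔C swapped to make it positive)
  edge (20, 8)→(14, 16): d=(-6,8) right/bottom  bias=-1
  edge (14, 16)→(0, 4): d=(-14,-12) top-left  bias=+0
  edge (0, 4)→(20, 8): d=(20,4) right/bottom  bias=-1
    (1,2)@(3, 5): e=[154,22,8] → █
    (2,2)@(5, 5): e=[138,46,0] → ·  [on edge]
    (1,3)@(3, 7): e=[142,-6,48] → ·
    (2,3)@(5, 7): e=[126,18,40] → █
    (3,3)@(7, 7): e=[110,42,32] → █
    (4,3)@(9, 7): e=[94,66,24] → █
    (5,3)@(11, 7): e=[78,90,16] → █
    (6,3)@(13, 7): e=[62,114,8] → █
    (7,3)@(15, 7): e=[46,138,0] → ·  [on edge]
    (2,4)@(5, 9): e=[114,-10,80] → ·
    (3,4)@(7, 9): e=[98,14,72] → █
    (7,4)@(15, 9): e=[34,110,40] → █
  covered (22 px):
    · · · · · · · · · · · ·
    · · · · · · · · · · · ·
    · █ · · · · · · · · · ·
    · · █ █ █ █ █ · · · · ·
    · · · █ █ █ █ █ █ █ · ·
    · · · · █ █ █ █ █ · · ·
    · · · · · █ █ █ · · · ·
    · · · · · · █ · · · · ·
    · · · · · · · · · · · ·

Final: [[1,2],[2,3],[3,3],[4,3],[5,3],[6,3],[3,4],[4,4],[5,4],[6,4],[7,4],[8,4],[9,4],[4,5],[5,5],[6,5],[7,5],[8,5],[5,6],[6,6],[7,6],[6,7]]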